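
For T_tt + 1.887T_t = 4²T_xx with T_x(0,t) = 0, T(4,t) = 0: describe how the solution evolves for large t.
T → 0. Damping (γ=1.887) dissipates energy; oscillations decay exponentially.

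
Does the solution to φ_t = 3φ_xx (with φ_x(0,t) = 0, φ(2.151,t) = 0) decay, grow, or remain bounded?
φ → 0. Heat escapes through the Dirichlet boundary.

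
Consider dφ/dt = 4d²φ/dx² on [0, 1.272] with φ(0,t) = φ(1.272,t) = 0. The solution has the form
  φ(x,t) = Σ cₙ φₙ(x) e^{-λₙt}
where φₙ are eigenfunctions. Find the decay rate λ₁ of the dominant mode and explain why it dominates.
Eigenvalues: λₙ = 4n²π²/1.272².
First three modes:
  n=1: λ₁ = 4π²/1.272² ≈ 24.4
  n=2: λ₂ = 16π²/1.272² ≈ 97.599 (4× faster decay)
  n=3: λ₃ = 36π²/1.272² ≈ 219.598 (9× faster decay)
As t → ∞, higher modes decay exponentially faster. The n=1 mode dominates: φ ~ c₁ sin(πx/1.272) e^{-λ₁t}.
Decay rate: λ₁ = 4π²/1.272² ≈ 24.4.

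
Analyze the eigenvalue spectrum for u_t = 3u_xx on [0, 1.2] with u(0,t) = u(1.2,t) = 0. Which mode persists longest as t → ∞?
Eigenvalues: λₙ = 3n²π²/1.2².
First three modes:
  n=1: λ₁ = 3π²/1.2² ≈ 20.562
  n=2: λ₂ = 12π²/1.2² ≈ 82.247 (4× faster decay)
  n=3: λ₃ = 27π²/1.2² ≈ 185.055 (9× faster decay)
As t → ∞, higher modes decay exponentially faster. The n=1 mode dominates: u ~ c₁ sin(πx/1.2) e^{-λ₁t}.
Decay rate: λ₁ = 3π²/1.2² ≈ 20.562.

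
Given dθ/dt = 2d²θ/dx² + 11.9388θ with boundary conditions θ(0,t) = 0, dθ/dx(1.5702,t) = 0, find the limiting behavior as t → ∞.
θ grows unboundedly. Reaction dominates diffusion (r=11.9388 > κπ²/(4L²)≈2); solution grows exponentially.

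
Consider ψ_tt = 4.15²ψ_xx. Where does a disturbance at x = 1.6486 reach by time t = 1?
Domain of influence: [-2.5014, 5.7986]. Data at x = 1.6486 spreads outward at speed 4.15.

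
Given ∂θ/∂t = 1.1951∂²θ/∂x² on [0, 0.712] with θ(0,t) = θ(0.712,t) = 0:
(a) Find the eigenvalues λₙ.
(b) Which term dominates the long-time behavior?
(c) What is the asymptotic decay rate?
Eigenvalues: λₙ = 1.1951n²π²/0.712².
First three modes:
  n=1: λ₁ = 1.1951π²/0.712² ≈ 23.267
  n=2: λ₂ = 4.7804π²/0.712² ≈ 93.069 (4× faster decay)
  n=3: λ₃ = 10.7559π²/0.712² ≈ 209.405 (9× faster decay)
As t → ∞, higher modes decay exponentially faster. The n=1 mode dominates: θ ~ c₁ sin(πx/0.712) e^{-λ₁t}.
Decay rate: λ₁ = 1.1951π²/0.712² ≈ 23.267.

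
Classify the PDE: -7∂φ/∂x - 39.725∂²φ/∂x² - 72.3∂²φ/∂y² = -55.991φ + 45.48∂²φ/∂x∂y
Rewriting in standard form: -39.725∂²φ/∂x² - 45.48∂²φ/∂x∂y - 72.3∂²φ/∂y² - 7∂φ/∂x + 55.991φ = 0. A = -39.725, B = -45.48, C = -72.3. Discriminant B² - 4AC = -9420.0396. Since -9420.0396 < 0, elliptic.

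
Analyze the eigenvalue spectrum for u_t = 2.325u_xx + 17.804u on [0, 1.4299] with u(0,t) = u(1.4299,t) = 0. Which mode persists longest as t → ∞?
Eigenvalues: λₙ = 2.325n²π²/1.4299² - 17.804.
First three modes:
  n=1: λ₁ = 2.325π²/1.4299² - 17.804 ≈ -6.581
  n=2: λ₂ = 9.3π²/1.4299² - 17.804 ≈ 27.088
  n=3: λ₃ = 20.925π²/1.4299² - 17.804 ≈ 83.204
Since 2.325π²/1.4299² ≈ 11.223 < 17.804, λ₁ < 0.
The n=1 mode grows fastest (−λₙ is largest for n=1) → dominates.
Asymptotic: u ~ c₁ sin(πx/1.4299) e^{6.581t} (exponential growth at rate −λ₁ ≈ 6.581).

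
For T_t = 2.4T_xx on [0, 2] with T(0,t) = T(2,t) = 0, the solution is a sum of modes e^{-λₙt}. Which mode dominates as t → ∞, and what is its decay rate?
Eigenvalues: λₙ = 2.4n²π²/2².
First three modes:
  n=1: λ₁ = 2.4π²/2² ≈ 5.922
  n=2: λ₂ = 9.6π²/2² ≈ 23.687 (4× faster decay)
  n=3: λ₃ = 21.6π²/2² ≈ 53.296 (9× faster decay)
As t → ∞, higher modes decay exponentially faster. The n=1 mode dominates: T ~ c₁ sin(πx/2) e^{-λ₁t}.
Decay rate: λ₁ = 2.4π²/2² ≈ 5.922.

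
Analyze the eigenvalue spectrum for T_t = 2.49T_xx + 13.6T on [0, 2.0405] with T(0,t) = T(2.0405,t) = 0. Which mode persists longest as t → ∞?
Eigenvalues: λₙ = 2.49n²π²/2.0405² - 13.6.
First three modes:
  n=1: λ₁ = 2.49π²/2.0405² - 13.6 ≈ -7.698
  n=2: λ₂ = 9.96π²/2.0405² - 13.6 ≈ 10.009
  n=3: λ₃ = 22.41π²/2.0405² - 13.6 ≈ 39.521
Since 2.49π²/2.0405² ≈ 5.902 < 13.6, λ₁ < 0.
The n=1 mode grows fastest (−λₙ is largest for n=1) → dominates.
Asymptotic: T ~ c₁ sin(πx/2.0405) e^{7.698t} (exponential growth at rate −λ₁ ≈ 7.698).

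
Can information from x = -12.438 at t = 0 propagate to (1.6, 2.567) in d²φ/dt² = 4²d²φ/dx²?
No. The domain of dependence is [-8.668, 11.868], and -12.438 is outside this interval.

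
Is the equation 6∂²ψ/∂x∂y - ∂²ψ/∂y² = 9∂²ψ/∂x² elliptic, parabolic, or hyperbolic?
Rewriting in standard form: -9∂²ψ/∂x² + 6∂²ψ/∂x∂y - ∂²ψ/∂y² = 0. Computing B² - 4AC with A = -9, B = 6, C = -1: discriminant = 0 (zero). Answer: parabolic.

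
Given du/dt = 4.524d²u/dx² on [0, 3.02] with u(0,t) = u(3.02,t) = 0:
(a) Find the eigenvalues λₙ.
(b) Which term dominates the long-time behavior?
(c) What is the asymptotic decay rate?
Eigenvalues: λₙ = 4.524n²π²/3.02².
First three modes:
  n=1: λ₁ = 4.524π²/3.02² ≈ 4.896
  n=2: λ₂ = 18.096π²/3.02² ≈ 19.583 (4× faster decay)
  n=3: λ₃ = 40.716π²/3.02² ≈ 44.061 (9× faster decay)
As t → ∞, higher modes decay exponentially faster. The n=1 mode dominates: u ~ c₁ sin(πx/3.02) e^{-λ₁t}.
Decay rate: λ₁ = 4.524π²/3.02² ≈ 4.896.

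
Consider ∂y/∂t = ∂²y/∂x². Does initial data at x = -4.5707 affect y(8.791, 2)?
Yes, for any finite x. The heat equation has infinite propagation speed, so all initial data affects all points at any t > 0.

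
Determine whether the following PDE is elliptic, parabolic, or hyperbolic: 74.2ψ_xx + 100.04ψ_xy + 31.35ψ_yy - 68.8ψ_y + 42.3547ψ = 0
Coefficients: A = 74.2, B = 100.04, C = 31.35. B² - 4AC = 703.3216, which is positive, so the equation is hyperbolic.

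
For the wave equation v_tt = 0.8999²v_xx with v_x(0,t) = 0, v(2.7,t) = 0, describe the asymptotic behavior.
v oscillates (no decay). Energy is conserved; the solution oscillates indefinitely as standing waves.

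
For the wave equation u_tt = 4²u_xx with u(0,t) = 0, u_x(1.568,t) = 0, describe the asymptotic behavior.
u oscillates (no decay). Energy is conserved; the solution oscillates indefinitely as standing waves.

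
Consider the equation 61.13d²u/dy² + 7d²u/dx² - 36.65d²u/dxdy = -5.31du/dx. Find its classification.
Rewriting in standard form: 7d²u/dx² - 36.65d²u/dxdy + 61.13d²u/dy² + 5.31du/dx = 0. Elliptic. (A = 7, B = -36.65, C = 61.13 gives B² - 4AC = -368.4175.)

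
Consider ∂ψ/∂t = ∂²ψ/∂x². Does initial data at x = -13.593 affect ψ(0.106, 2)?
Yes, for any finite x. The heat equation has infinite propagation speed, so all initial data affects all points at any t > 0.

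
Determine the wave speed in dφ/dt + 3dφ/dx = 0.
Speed = 3. Information travels along x - 3t = const (rightward).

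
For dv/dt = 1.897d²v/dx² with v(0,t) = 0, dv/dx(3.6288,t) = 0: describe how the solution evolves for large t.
v → 0. Heat escapes through the Dirichlet boundary.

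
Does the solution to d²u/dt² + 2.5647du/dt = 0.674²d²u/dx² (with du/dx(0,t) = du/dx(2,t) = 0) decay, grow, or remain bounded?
u → constant (steady state). Damping (γ=2.5647) dissipates the nonconstant modes; with Neumann BCs the spatial average obeys M''+γM'=0 and tends to a finite limit.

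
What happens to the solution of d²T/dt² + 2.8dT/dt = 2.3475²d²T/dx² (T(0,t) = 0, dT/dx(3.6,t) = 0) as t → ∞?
T → 0. Damping (γ=2.8) dissipates energy; oscillations decay exponentially.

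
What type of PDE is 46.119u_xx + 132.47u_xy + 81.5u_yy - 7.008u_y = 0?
With A = 46.119, B = 132.47, C = 81.5, the discriminant is 2513.5069. This is a hyperbolic PDE.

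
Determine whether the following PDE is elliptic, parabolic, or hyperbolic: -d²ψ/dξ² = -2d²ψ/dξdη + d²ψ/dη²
Rewriting in standard form: -d²ψ/dξ² + 2d²ψ/dξdη - d²ψ/dη² = 0. Coefficients: A = -1, B = 2, C = -1. B² - 4AC = 0, which is zero, so the equation is parabolic.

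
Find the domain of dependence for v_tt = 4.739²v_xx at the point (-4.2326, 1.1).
Domain of dependence: [-9.4455, 0.9803]. Signals travel at speed 4.739, so data within |x - -4.2326| ≤ 4.739·1.1 = 5.2129 can reach the point.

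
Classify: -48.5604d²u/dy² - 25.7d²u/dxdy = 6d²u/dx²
Rewriting in standard form: -6d²u/dx² - 25.7d²u/dxdy - 48.5604d²u/dy² = 0. Elliptic (discriminant = -504.9596).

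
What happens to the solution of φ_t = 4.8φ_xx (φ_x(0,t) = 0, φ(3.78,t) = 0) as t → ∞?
φ → 0. Heat escapes through the Dirichlet boundary.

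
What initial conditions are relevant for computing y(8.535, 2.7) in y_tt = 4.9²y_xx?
Domain of dependence: [-4.695, 21.765]. Signals travel at speed 4.9, so data within |x - 8.535| ≤ 4.9·2.7 = 13.23 can reach the point.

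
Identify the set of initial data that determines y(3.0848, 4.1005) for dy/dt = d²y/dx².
The entire real line. The heat equation has infinite propagation speed: any initial disturbance instantly affects all points (though exponentially small far away).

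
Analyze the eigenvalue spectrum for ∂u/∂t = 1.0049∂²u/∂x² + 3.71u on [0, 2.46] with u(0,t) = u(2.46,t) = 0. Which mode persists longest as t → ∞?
Eigenvalues: λₙ = 1.0049n²π²/2.46² - 3.71.
First three modes:
  n=1: λ₁ = 1.0049π²/2.46² - 3.71 ≈ -2.071
  n=2: λ₂ = 4.0196π²/2.46² - 3.71 ≈ 2.846
  n=3: λ₃ = 9.0441π²/2.46² - 3.71 ≈ 11.04
Since 1.0049π²/2.46² ≈ 1.639 < 3.71, λ₁ < 0.
The n=1 mode grows fastest (−λₙ is largest for n=1) → dominates.
Asymptotic: u ~ c₁ sin(πx/2.46) e^{2.071t} (exponential growth at rate −λ₁ ≈ 2.071).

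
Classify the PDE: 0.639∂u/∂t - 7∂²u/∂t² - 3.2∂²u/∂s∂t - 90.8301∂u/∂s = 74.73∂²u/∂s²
Rewriting in standard form: -74.73∂²u/∂s² - 3.2∂²u/∂s∂t - 7∂²u/∂t² - 90.8301∂u/∂s + 0.639∂u/∂t = 0. A = -74.73, B = -3.2, C = -7. Discriminant B² - 4AC = -2082.2. Since -2082.2 < 0, elliptic.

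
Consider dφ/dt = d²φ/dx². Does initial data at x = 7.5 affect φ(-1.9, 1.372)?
Yes, for any finite x. The heat equation has infinite propagation speed, so all initial data affects all points at any t > 0.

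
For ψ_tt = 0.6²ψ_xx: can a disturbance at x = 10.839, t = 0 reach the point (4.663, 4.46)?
No. The domain of dependence is [1.987, 7.339], and 10.839 is outside this interval.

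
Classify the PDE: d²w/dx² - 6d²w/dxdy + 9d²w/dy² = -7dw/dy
Rewriting in standard form: d²w/dx² - 6d²w/dxdy + 9d²w/dy² + 7dw/dy = 0. A = 1, B = -6, C = 9. Discriminant B² - 4AC = 0. Since 0 = 0, parabolic.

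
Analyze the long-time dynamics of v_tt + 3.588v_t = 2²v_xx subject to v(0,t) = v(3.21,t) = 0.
Long-time behavior: v → 0. Damping (γ=3.588) dissipates energy; oscillations decay exponentially.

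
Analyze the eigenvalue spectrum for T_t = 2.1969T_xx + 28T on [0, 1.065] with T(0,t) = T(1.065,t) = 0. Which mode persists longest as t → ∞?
Eigenvalues: λₙ = 2.1969n²π²/1.065² - 28.
First three modes:
  n=1: λ₁ = 2.1969π²/1.065² - 28 ≈ -8.883
  n=2: λ₂ = 8.7876π²/1.065² - 28 ≈ 48.466
  n=3: λ₃ = 19.7721π²/1.065² - 28 ≈ 144.049
Since 2.1969π²/1.065² ≈ 19.117 < 28, λ₁ < 0.
The n=1 mode grows fastest (−λₙ is largest for n=1) → dominates.
Asymptotic: T ~ c₁ sin(πx/1.065) e^{8.883t} (exponential growth at rate −λ₁ ≈ 8.883).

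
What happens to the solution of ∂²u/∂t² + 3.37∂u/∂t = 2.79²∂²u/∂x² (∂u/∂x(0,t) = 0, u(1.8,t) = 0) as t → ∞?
u → 0. Damping (γ=3.37) dissipates energy; oscillations decay exponentially.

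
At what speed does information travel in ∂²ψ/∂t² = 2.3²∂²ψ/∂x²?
Speed = 2.3. Information travels along characteristics x = x₀ ± 2.3t.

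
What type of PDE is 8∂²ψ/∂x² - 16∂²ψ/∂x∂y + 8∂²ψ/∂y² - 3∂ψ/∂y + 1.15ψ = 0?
With A = 8, B = -16, C = 8, the discriminant is 0. This is a parabolic PDE.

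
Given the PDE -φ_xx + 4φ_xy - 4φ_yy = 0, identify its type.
The second-order coefficients are A = -1, B = 4, C = -4. Since B² - 4AC = 0 = 0, this is a parabolic PDE.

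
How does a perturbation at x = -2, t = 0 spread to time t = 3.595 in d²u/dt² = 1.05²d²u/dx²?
Domain of influence: [-5.77475, 1.77475]. Data at x = -2 spreads outward at speed 1.05.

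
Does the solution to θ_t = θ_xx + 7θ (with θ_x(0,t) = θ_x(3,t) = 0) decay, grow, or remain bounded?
θ grows unboundedly. With Neumann BCs the constant mode has diffusion eigenvalue 0, so any r > 0 makes it grow like e^(7t); solution grows exponentially.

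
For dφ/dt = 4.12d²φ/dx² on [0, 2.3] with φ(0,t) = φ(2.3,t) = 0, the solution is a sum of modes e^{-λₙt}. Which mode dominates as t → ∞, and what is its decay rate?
Eigenvalues: λₙ = 4.12n²π²/2.3².
First three modes:
  n=1: λ₁ = 4.12π²/2.3² ≈ 7.687
  n=2: λ₂ = 16.48π²/2.3² ≈ 30.747 (4× faster decay)
  n=3: λ₃ = 37.08π²/2.3² ≈ 69.181 (9× faster decay)
As t → ∞, higher modes decay exponentially faster. The n=1 mode dominates: φ ~ c₁ sin(πx/2.3) e^{-λ₁t}.
Decay rate: λ₁ = 4.12π²/2.3² ≈ 7.687.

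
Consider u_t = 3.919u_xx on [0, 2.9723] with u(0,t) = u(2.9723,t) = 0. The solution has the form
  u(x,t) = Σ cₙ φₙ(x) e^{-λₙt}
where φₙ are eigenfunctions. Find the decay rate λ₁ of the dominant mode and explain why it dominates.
Eigenvalues: λₙ = 3.919n²π²/2.9723².
First three modes:
  n=1: λ₁ = 3.919π²/2.9723² ≈ 4.378
  n=2: λ₂ = 15.676π²/2.9723² ≈ 17.513 (4× faster decay)
  n=3: λ₃ = 35.271π²/2.9723² ≈ 39.403 (9× faster decay)
As t → ∞, higher modes decay exponentially faster. The n=1 mode dominates: u ~ c₁ sin(πx/2.9723) e^{-λ₁t}.
Decay rate: λ₁ = 3.919π²/2.9723² ≈ 4.378.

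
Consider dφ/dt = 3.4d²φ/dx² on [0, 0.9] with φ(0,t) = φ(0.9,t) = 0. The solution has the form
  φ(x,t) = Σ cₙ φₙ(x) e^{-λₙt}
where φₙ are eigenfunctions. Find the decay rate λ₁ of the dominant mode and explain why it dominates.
Eigenvalues: λₙ = 3.4n²π²/0.9².
First three modes:
  n=1: λ₁ = 3.4π²/0.9² ≈ 41.428
  n=2: λ₂ = 13.6π²/0.9² ≈ 165.712 (4× faster decay)
  n=3: λ₃ = 30.6π²/0.9² ≈ 372.852 (9× faster decay)
As t → ∞, higher modes decay exponentially faster. The n=1 mode dominates: φ ~ c₁ sin(πx/0.9) e^{-λ₁t}.
Decay rate: λ₁ = 3.4π²/0.9² ≈ 41.428.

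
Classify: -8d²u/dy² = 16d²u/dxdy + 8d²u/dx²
Rewriting in standard form: -8d²u/dx² - 16d²u/dxdy - 8d²u/dy² = 0. Parabolic (discriminant = 0).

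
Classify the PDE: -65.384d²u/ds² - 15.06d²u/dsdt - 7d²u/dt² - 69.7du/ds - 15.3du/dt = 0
A = -65.384, B = -15.06, C = -7. Discriminant B² - 4AC = -1603.9484. Since -1603.9484 < 0, elliptic.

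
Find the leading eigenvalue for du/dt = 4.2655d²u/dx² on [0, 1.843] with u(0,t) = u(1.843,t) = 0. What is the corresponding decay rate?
Eigenvalues: λₙ = 4.2655n²π²/1.843².
First three modes:
  n=1: λ₁ = 4.2655π²/1.843² ≈ 12.394
  n=2: λ₂ = 17.062π²/1.843² ≈ 49.577 (4× faster decay)
  n=3: λ₃ = 38.3895π²/1.843² ≈ 111.548 (9× faster decay)
As t → ∞, higher modes decay exponentially faster. The n=1 mode dominates: u ~ c₁ sin(πx/1.843) e^{-λ₁t}.
Decay rate: λ₁ = 4.2655π²/1.843² ≈ 12.394.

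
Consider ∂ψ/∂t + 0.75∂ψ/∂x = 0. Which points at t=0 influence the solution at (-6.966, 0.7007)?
A single point: x = -7.491525. The characteristic through (-6.966, 0.7007) is x - 0.75t = const, so x = -6.966 - 0.75·0.7007 = -7.491525.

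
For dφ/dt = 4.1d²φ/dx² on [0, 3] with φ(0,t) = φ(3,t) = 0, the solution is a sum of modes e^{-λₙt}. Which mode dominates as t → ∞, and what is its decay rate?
Eigenvalues: λₙ = 4.1n²π²/3².
First three modes:
  n=1: λ₁ = 4.1π²/3² ≈ 4.496
  n=2: λ₂ = 16.4π²/3² ≈ 17.985 (4× faster decay)
  n=3: λ₃ = 36.9π²/3² ≈ 40.465 (9× faster decay)
As t → ∞, higher modes decay exponentially faster. The n=1 mode dominates: φ ~ c₁ sin(πx/3) e^{-λ₁t}.
Decay rate: λ₁ = 4.1π²/3² ≈ 4.496.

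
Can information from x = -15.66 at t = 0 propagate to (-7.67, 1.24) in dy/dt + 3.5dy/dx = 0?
No. Only data at x = -12.01 affects (-7.67, 1.24). Advection has one-way propagation along characteristics.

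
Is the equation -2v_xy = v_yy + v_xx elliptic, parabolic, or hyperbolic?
Rewriting in standard form: -v_xx - 2v_xy - v_yy = 0. Computing B² - 4AC with A = -1, B = -2, C = -1: discriminant = 0 (zero). Answer: parabolic.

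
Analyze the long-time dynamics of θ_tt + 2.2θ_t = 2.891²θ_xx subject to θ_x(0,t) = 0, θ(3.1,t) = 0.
Long-time behavior: θ → 0. Damping (γ=2.2) dissipates energy; oscillations decay exponentially.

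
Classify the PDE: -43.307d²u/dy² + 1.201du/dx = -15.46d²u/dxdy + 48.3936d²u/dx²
Rewriting in standard form: -48.3936d²u/dx² + 15.46d²u/dxdy - 43.307d²u/dy² + 1.201du/dx = 0. A = -48.3936, B = 15.46, C = -43.307. Discriminant B² - 4AC = -8144.1149408. Since -8144.1149408 < 0, elliptic.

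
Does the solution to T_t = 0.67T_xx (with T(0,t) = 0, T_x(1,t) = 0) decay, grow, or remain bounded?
T → 0. Heat escapes through the Dirichlet boundary.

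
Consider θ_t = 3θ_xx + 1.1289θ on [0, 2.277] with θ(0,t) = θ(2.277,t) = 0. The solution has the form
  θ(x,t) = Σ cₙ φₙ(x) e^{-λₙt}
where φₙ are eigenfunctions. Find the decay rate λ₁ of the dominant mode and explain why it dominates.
Eigenvalues: λₙ = 3n²π²/2.277² - 1.1289.
First three modes:
  n=1: λ₁ = 3π²/2.277² - 1.1289 ≈ 4.582
  n=2: λ₂ = 12π²/2.277² - 1.1289 ≈ 21.714
  n=3: λ₃ = 27π²/2.277² - 1.1289 ≈ 50.268
Since 3π²/2.277² ≈ 5.711 > 1.1289, all λₙ > 0.
The n=1 mode decays slowest → dominates as t → ∞.
Asymptotic: θ ~ c₁ sin(πx/2.277) e^{-λ₁t} with decay rate λ₁ ≈ 4.582.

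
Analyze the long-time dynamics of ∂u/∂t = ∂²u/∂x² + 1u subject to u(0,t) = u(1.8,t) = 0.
Long-time behavior: u → 0. Diffusion dominates reaction (r=1 < κπ²/L²≈3.05); solution decays.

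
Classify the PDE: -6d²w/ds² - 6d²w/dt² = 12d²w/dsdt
Rewriting in standard form: -6d²w/ds² - 12d²w/dsdt - 6d²w/dt² = 0. A = -6, B = -12, C = -6. Discriminant B² - 4AC = 0. Since 0 = 0, parabolic.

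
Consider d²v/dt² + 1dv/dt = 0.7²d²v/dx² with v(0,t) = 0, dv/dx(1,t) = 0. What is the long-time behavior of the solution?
As t → ∞, v → 0. Damping (γ=1) dissipates energy; oscillations decay exponentially.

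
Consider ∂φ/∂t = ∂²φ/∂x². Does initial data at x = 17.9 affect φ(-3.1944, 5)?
Yes, for any finite x. The heat equation has infinite propagation speed, so all initial data affects all points at any t > 0.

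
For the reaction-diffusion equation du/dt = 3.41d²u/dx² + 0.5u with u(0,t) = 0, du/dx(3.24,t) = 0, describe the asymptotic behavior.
u → 0. Diffusion dominates reaction (r=0.5 < κπ²/(4L²)≈0.8); solution decays.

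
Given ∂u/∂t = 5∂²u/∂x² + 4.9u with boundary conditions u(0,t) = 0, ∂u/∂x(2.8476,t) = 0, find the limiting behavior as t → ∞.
u grows unboundedly. Reaction dominates diffusion (r=4.9 > κπ²/(4L²)≈1.52); solution grows exponentially.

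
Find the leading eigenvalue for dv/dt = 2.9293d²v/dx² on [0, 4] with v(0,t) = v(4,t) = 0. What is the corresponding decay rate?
Eigenvalues: λₙ = 2.9293n²π²/4².
First three modes:
  n=1: λ₁ = 2.9293π²/4² ≈ 1.807
  n=2: λ₂ = 11.7172π²/4² ≈ 7.228 (4× faster decay)
  n=3: λ₃ = 26.3637π²/4² ≈ 16.262 (9× faster decay)
As t → ∞, higher modes decay exponentially faster. The n=1 mode dominates: v ~ c₁ sin(πx/4) e^{-λ₁t}.
Decay rate: λ₁ = 2.9293π²/4² ≈ 1.807.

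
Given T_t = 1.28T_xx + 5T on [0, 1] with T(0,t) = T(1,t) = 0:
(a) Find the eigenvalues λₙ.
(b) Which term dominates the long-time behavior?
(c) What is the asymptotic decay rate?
Eigenvalues: λₙ = 1.28n²π²/1² - 5.
First three modes:
  n=1: λ₁ = 1.28π² - 5 ≈ 7.633
  n=2: λ₂ = 5.12π² - 5 ≈ 45.532
  n=3: λ₃ = 11.52π² - 5 ≈ 108.698
Since 1.28π² ≈ 12.633 > 5, all λₙ > 0.
The n=1 mode decays slowest → dominates as t → ∞.
Asymptotic: T ~ c₁ sin(πx/1) e^{-λ₁t} with decay rate λ₁ ≈ 7.633.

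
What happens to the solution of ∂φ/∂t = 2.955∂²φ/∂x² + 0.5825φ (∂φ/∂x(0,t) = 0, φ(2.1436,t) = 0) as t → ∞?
φ → 0. Diffusion dominates reaction (r=0.5825 < κπ²/(4L²)≈1.59); solution decays.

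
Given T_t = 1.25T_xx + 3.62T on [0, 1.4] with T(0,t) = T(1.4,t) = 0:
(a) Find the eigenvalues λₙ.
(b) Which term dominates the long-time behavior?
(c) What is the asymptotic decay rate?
Eigenvalues: λₙ = 1.25n²π²/1.4² - 3.62.
First three modes:
  n=1: λ₁ = 1.25π²/1.4² - 3.62 ≈ 2.674
  n=2: λ₂ = 5π²/1.4² - 3.62 ≈ 21.558
  n=3: λ₃ = 11.25π²/1.4² - 3.62 ≈ 53.03
Since 1.25π²/1.4² ≈ 6.294 > 3.62, all λₙ > 0.
The n=1 mode decays slowest → dominates as t → ∞.
Asymptotic: T ~ c₁ sin(πx/1.4) e^{-λ₁t} with decay rate λ₁ ≈ 2.674.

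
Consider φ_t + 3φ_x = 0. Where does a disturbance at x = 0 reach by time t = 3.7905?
At x = 11.3715. The characteristic carries data from (0, 0) to (11.3715, 3.7905).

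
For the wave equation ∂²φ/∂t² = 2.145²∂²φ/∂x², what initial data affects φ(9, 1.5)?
Domain of dependence: [5.7825, 12.2175]. Signals travel at speed 2.145, so data within |x - 9| ≤ 2.145·1.5 = 3.2175 can reach the point.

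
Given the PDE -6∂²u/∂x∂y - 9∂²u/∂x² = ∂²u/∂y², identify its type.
Rewriting in standard form: -9∂²u/∂x² - 6∂²u/∂x∂y - ∂²u/∂y² = 0. The second-order coefficients are A = -9, B = -6, C = -1. Since B² - 4AC = 0 = 0, this is a parabolic PDE.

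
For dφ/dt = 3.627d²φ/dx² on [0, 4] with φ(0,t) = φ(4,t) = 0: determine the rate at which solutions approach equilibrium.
Eigenvalues: λₙ = 3.627n²π²/4².
First three modes:
  n=1: λ₁ = 3.627π²/4² ≈ 2.237
  n=2: λ₂ = 14.508π²/4² ≈ 8.949 (4× faster decay)
  n=3: λ₃ = 32.643π²/4² ≈ 20.136 (9× faster decay)
As t → ∞, higher modes decay exponentially faster. The n=1 mode dominates: φ ~ c₁ sin(πx/4) e^{-λ₁t}.
Decay rate: λ₁ = 3.627π²/4² ≈ 2.237.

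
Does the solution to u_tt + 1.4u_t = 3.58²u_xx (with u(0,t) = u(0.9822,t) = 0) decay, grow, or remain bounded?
u → 0. Damping (γ=1.4) dissipates energy; oscillations decay exponentially.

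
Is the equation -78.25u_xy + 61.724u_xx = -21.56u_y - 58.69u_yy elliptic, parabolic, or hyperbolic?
Rewriting in standard form: 61.724u_xx - 78.25u_xy + 58.69u_yy + 21.56u_y = 0. Computing B² - 4AC with A = 61.724, B = -78.25, C = 58.69: discriminant = -8367.26374 (negative). Answer: elliptic.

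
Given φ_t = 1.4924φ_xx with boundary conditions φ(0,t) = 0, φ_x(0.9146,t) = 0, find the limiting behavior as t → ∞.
φ → 0. Heat escapes through the Dirichlet boundary.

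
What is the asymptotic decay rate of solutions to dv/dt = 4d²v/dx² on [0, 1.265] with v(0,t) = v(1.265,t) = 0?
Eigenvalues: λₙ = 4n²π²/1.265².
First three modes:
  n=1: λ₁ = 4π²/1.265² ≈ 24.671
  n=2: λ₂ = 16π²/1.265² ≈ 98.682 (4× faster decay)
  n=3: λ₃ = 36π²/1.265² ≈ 222.035 (9× faster decay)
As t → ∞, higher modes decay exponentially faster. The n=1 mode dominates: v ~ c₁ sin(πx/1.265) e^{-λ₁t}.
Decay rate: λ₁ = 4π²/1.265² ≈ 24.671.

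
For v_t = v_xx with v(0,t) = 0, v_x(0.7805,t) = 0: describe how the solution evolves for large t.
v → 0. Heat escapes through the Dirichlet boundary.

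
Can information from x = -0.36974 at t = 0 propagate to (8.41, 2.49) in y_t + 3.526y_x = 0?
Yes. The characteristic through (8.41, 2.49) passes through x = -0.36974.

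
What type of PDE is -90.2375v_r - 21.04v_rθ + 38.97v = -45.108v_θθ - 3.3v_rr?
Rewriting in standard form: 3.3v_rr - 21.04v_rθ + 45.108v_θθ - 90.2375v_r + 38.97v = 0. With A = 3.3, B = -21.04, C = 45.108, the discriminant is -152.744. This is an elliptic PDE.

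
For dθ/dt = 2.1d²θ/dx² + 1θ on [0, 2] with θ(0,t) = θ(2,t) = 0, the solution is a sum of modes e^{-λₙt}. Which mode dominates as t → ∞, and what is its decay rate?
Eigenvalues: λₙ = 2.1n²π²/2² - 1.
First three modes:
  n=1: λ₁ = 2.1π²/2² - 1 ≈ 4.182
  n=2: λ₂ = 8.4π²/2² - 1 ≈ 19.726
  n=3: λ₃ = 18.9π²/2² - 1 ≈ 45.634
Since 2.1π²/2² ≈ 5.182 > 1, all λₙ > 0.
The n=1 mode decays slowest → dominates as t → ∞.
Asymptotic: θ ~ c₁ sin(πx/2) e^{-λ₁t} with decay rate λ₁ ≈ 4.182.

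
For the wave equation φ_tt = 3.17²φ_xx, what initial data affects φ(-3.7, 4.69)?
Domain of dependence: [-18.5673, 11.1673]. Signals travel at speed 3.17, so data within |x - -3.7| ≤ 3.17·4.69 = 14.8673 can reach the point.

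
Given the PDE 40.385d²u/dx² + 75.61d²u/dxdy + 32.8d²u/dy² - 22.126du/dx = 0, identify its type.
The second-order coefficients are A = 40.385, B = 75.61, C = 32.8. Since B² - 4AC = 418.3601 > 0, this is a hyperbolic PDE.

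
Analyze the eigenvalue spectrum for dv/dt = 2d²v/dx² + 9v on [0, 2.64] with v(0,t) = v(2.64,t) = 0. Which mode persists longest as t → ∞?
Eigenvalues: λₙ = 2n²π²/2.64² - 9.
First three modes:
  n=1: λ₁ = 2π²/2.64² - 9 ≈ -6.168
  n=2: λ₂ = 8π²/2.64² - 9 ≈ 2.329
  n=3: λ₃ = 18π²/2.64² - 9 ≈ 16.49
Since 2π²/2.64² ≈ 2.832 < 9, λ₁ < 0.
The n=1 mode grows fastest (−λₙ is largest for n=1) → dominates.
Asymptotic: v ~ c₁ sin(πx/2.64) e^{6.168t} (exponential growth at rate −λ₁ ≈ 6.168).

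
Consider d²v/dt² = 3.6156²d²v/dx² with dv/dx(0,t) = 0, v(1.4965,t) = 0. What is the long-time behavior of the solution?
As t → ∞, v oscillates (no decay). Energy is conserved; the solution oscillates indefinitely as standing waves.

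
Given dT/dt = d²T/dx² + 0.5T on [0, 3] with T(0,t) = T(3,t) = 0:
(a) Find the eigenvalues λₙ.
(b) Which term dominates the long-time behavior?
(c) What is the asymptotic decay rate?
Eigenvalues: λₙ = n²π²/3² - 0.5.
First three modes:
  n=1: λ₁ = π²/3² - 0.5 ≈ 0.597
  n=2: λ₂ = 4π²/3² - 0.5 ≈ 3.886
  n=3: λ₃ = 9π²/3² - 0.5 ≈ 9.37
Since π²/3² ≈ 1.097 > 0.5, all λₙ > 0.
The n=1 mode decays slowest → dominates as t → ∞.
Asymptotic: T ~ c₁ sin(πx/3) e^{-λ₁t} with decay rate λ₁ ≈ 0.597.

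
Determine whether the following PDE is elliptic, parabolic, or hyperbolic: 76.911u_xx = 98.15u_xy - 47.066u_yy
Rewriting in standard form: 76.911u_xx - 98.15u_xy + 47.066u_yy = 0. Coefficients: A = 76.911, B = -98.15, C = 47.066. B² - 4AC = -4846.150004, which is negative, so the equation is elliptic.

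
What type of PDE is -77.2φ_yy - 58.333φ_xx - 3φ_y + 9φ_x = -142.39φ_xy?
Rewriting in standard form: -58.333φ_xx + 142.39φ_xy - 77.2φ_yy + 9φ_x - 3φ_y = 0. With A = -58.333, B = 142.39, C = -77.2, the discriminant is 2261.6817. This is a hyperbolic PDE.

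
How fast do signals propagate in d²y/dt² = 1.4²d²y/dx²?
Speed = 1.4. Information travels along characteristics x = x₀ ± 1.4t.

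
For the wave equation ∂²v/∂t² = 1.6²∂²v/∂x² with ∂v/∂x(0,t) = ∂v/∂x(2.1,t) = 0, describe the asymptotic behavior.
v oscillates about a mean that drifts linearly in t (generically unbounded; no decay). There is no damping, so the nonconstant modes persist as standing waves (energy conserved, no decay). But with Neumann conditions at both ends the constant mode has eigenvalue 0: the spatial mean M(t) of v satisfies M'' = 0, so M(t) = M(0) + M'(0)·t. Unless the initial velocity has zero mean (∫v_t(x,0)dx = 0), the solution grows linearly in t (unbounded, though not exponentially); if it does have zero mean, the solution stays bounded and simply oscillates.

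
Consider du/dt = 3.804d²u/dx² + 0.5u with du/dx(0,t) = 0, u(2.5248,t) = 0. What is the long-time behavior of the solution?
As t → ∞, u → 0. Diffusion dominates reaction (r=0.5 < κπ²/(4L²)≈1.47); solution decays.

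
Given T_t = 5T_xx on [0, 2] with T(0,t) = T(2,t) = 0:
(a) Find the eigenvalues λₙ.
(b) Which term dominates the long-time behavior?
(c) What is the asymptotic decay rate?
Eigenvalues: λₙ = 5n²π²/2².
First three modes:
  n=1: λ₁ = 5π²/2² ≈ 12.337
  n=2: λ₂ = 20π²/2² ≈ 49.348 (4× faster decay)
  n=3: λ₃ = 45π²/2² ≈ 111.033 (9× faster decay)
As t → ∞, higher modes decay exponentially faster. The n=1 mode dominates: T ~ c₁ sin(πx/2) e^{-λ₁t}.
Decay rate: λ₁ = 5π²/2² ≈ 12.337.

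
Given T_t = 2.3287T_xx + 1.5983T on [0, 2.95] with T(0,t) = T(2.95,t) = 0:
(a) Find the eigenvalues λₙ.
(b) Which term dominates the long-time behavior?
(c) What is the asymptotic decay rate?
Eigenvalues: λₙ = 2.3287n²π²/2.95² - 1.5983.
First three modes:
  n=1: λ₁ = 2.3287π²/2.95² - 1.5983 ≈ 1.043
  n=2: λ₂ = 9.3148π²/2.95² - 1.5983 ≈ 8.966
  n=3: λ₃ = 20.9583π²/2.95² - 1.5983 ≈ 22.171
Since 2.3287π²/2.95² ≈ 2.641 > 1.5983, all λₙ > 0.
The n=1 mode decays slowest → dominates as t → ∞.
Asymptotic: T ~ c₁ sin(πx/2.95) e^{-λ₁t} with decay rate λ₁ ≈ 1.043.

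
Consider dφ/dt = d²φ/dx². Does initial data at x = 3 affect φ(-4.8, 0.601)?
Yes, for any finite x. The heat equation has infinite propagation speed, so all initial data affects all points at any t > 0.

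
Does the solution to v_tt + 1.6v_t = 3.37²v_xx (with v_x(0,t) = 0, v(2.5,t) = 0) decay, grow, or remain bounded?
v → 0. Damping (γ=1.6) dissipates energy; oscillations decay exponentially.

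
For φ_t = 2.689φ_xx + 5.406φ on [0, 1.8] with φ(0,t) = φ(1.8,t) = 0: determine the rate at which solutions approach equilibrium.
Eigenvalues: λₙ = 2.689n²π²/1.8² - 5.406.
First three modes:
  n=1: λ₁ = 2.689π²/1.8² - 5.406 ≈ 2.785
  n=2: λ₂ = 10.756π²/1.8² - 5.406 ≈ 27.359
  n=3: λ₃ = 24.201π²/1.8² - 5.406 ≈ 68.314
Since 2.689π²/1.8² ≈ 8.191 > 5.406, all λₙ > 0.
The n=1 mode decays slowest → dominates as t → ∞.
Asymptotic: φ ~ c₁ sin(πx/1.8) e^{-λ₁t} with decay rate λ₁ ≈ 2.785.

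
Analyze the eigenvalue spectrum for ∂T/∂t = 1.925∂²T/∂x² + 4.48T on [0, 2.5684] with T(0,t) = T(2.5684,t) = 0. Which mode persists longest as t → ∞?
Eigenvalues: λₙ = 1.925n²π²/2.5684² - 4.48.
First three modes:
  n=1: λ₁ = 1.925π²/2.5684² - 4.48 ≈ -1.6
  n=2: λ₂ = 7.7π²/2.5684² - 4.48 ≈ 7.04
  n=3: λ₃ = 17.325π²/2.5684² - 4.48 ≈ 21.441
Since 1.925π²/2.5684² ≈ 2.88 < 4.48, λ₁ < 0.
The n=1 mode grows fastest (−λₙ is largest for n=1) → dominates.
Asymptotic: T ~ c₁ sin(πx/2.5684) e^{1.6t} (exponential growth at rate −λ₁ ≈ 1.6).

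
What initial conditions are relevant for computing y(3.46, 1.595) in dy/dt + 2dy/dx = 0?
A single point: x = 0.27. The characteristic through (3.46, 1.595) is x - 2t = const, so x = 3.46 - 2·1.595 = 0.27.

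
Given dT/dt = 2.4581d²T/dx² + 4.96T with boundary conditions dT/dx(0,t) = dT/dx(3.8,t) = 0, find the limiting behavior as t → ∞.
T grows unboundedly. With Neumann BCs the constant mode has diffusion eigenvalue 0, so any r > 0 makes it grow like e^(4.96t); solution grows exponentially.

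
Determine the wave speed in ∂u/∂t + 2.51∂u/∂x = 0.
Speed = 2.51. Information travels along x - 2.51t = const (rightward).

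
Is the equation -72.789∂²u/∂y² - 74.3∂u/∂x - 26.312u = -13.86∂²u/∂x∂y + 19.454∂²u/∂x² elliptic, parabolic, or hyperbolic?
Rewriting in standard form: -19.454∂²u/∂x² + 13.86∂²u/∂x∂y - 72.789∂²u/∂y² - 74.3∂u/∂x - 26.312u = 0. Computing B² - 4AC with A = -19.454, B = 13.86, C = -72.789: discriminant = -5472.049224 (negative). Answer: elliptic.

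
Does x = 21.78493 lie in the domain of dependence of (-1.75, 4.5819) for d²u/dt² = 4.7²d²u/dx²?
No. The domain of dependence is [-23.28493, 19.78493], and 21.78493 is outside this interval.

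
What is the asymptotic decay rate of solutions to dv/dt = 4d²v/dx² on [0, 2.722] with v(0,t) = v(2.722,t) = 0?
Eigenvalues: λₙ = 4n²π²/2.722².
First three modes:
  n=1: λ₁ = 4π²/2.722² ≈ 5.328
  n=2: λ₂ = 16π²/2.722² ≈ 21.313 (4× faster decay)
  n=3: λ₃ = 36π²/2.722² ≈ 47.954 (9× faster decay)
As t → ∞, higher modes decay exponentially faster. The n=1 mode dominates: v ~ c₁ sin(πx/2.722) e^{-λ₁t}.
Decay rate: λ₁ = 4π²/2.722² ≈ 5.328.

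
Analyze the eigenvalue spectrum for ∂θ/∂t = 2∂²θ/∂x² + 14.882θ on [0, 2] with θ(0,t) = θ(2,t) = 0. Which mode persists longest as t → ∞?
Eigenvalues: λₙ = 2n²π²/2² - 14.882.
First three modes:
  n=1: λ₁ = 2π²/2² - 14.882 ≈ -9.947
  n=2: λ₂ = 8π²/2² - 14.882 ≈ 4.857
  n=3: λ₃ = 18π²/2² - 14.882 ≈ 29.531
Since 2π²/2² ≈ 4.935 < 14.882, λ₁ < 0.
The n=1 mode grows fastest (−λₙ is largest for n=1) → dominates.
Asymptotic: θ ~ c₁ sin(πx/2) e^{9.947t} (exponential growth at rate −λ₁ ≈ 9.947).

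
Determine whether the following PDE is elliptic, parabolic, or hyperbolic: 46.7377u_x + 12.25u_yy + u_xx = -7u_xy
Rewriting in standard form: u_xx + 7u_xy + 12.25u_yy + 46.7377u_x = 0. Coefficients: A = 1, B = 7, C = 12.25. B² - 4AC = 0, which is zero, so the equation is parabolic.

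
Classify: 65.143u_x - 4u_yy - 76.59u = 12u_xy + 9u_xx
Rewriting in standard form: -9u_xx - 12u_xy - 4u_yy + 65.143u_x - 76.59u = 0. Parabolic (discriminant = 0).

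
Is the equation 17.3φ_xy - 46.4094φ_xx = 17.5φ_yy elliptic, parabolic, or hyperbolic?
Rewriting in standard form: -46.4094φ_xx + 17.3φ_xy - 17.5φ_yy = 0. Computing B² - 4AC with A = -46.4094, B = 17.3, C = -17.5: discriminant = -2949.368 (negative). Answer: elliptic.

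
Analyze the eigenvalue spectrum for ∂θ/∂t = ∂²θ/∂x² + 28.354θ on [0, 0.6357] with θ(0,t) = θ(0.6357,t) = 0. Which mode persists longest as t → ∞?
Eigenvalues: λₙ = n²π²/0.6357² - 28.354.
First three modes:
  n=1: λ₁ = π²/0.6357² - 28.354 ≈ -3.931
  n=2: λ₂ = 4π²/0.6357² - 28.354 ≈ 69.337
  n=3: λ₃ = 9π²/0.6357² - 28.354 ≈ 191.451
Since π²/0.6357² ≈ 24.423 < 28.354, λ₁ < 0.
The n=1 mode grows fastest (−λₙ is largest for n=1) → dominates.
Asymptotic: θ ~ c₁ sin(πx/0.6357) e^{3.931t} (exponential growth at rate −λ₁ ≈ 3.931).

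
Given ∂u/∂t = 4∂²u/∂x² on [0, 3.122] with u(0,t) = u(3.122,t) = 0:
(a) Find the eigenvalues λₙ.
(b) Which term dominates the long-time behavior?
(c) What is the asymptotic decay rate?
Eigenvalues: λₙ = 4n²π²/3.122².
First three modes:
  n=1: λ₁ = 4π²/3.122² ≈ 4.05
  n=2: λ₂ = 16π²/3.122² ≈ 16.201 (4× faster decay)
  n=3: λ₃ = 36π²/3.122² ≈ 36.453 (9× faster decay)
As t → ∞, higher modes decay exponentially faster. The n=1 mode dominates: u ~ c₁ sin(πx/3.122) e^{-λ₁t}.
Decay rate: λ₁ = 4π²/3.122² ≈ 4.05.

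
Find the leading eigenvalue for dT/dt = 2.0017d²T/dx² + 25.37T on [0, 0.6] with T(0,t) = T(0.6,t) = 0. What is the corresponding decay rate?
Eigenvalues: λₙ = 2.0017n²π²/0.6² - 25.37.
First three modes:
  n=1: λ₁ = 2.0017π²/0.6² - 25.37 ≈ 29.508
  n=2: λ₂ = 8.0068π²/0.6² - 25.37 ≈ 194.141
  n=3: λ₃ = 18.0153π²/0.6² - 25.37 ≈ 468.53
Since 2.0017π²/0.6² ≈ 54.878 > 25.37, all λₙ > 0.
The n=1 mode decays slowest → dominates as t → ∞.
Asymptotic: T ~ c₁ sin(πx/0.6) e^{-λ₁t} with decay rate λ₁ ≈ 29.508.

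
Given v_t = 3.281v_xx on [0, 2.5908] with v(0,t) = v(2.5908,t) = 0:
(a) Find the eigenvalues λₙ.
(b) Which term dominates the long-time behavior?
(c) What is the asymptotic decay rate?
Eigenvalues: λₙ = 3.281n²π²/2.5908².
First three modes:
  n=1: λ₁ = 3.281π²/2.5908² ≈ 4.824
  n=2: λ₂ = 13.124π²/2.5908² ≈ 19.297 (4× faster decay)
  n=3: λ₃ = 29.529π²/2.5908² ≈ 43.419 (9× faster decay)
As t → ∞, higher modes decay exponentially faster. The n=1 mode dominates: v ~ c₁ sin(πx/2.5908) e^{-λ₁t}.
Decay rate: λ₁ = 3.281π²/2.5908² ≈ 4.824.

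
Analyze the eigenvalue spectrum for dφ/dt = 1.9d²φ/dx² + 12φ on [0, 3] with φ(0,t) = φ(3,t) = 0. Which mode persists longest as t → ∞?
Eigenvalues: λₙ = 1.9n²π²/3² - 12.
First three modes:
  n=1: λ₁ = 1.9π²/3² - 12 ≈ -9.916
  n=2: λ₂ = 7.6π²/3² - 12 ≈ -3.666
  n=3: λ₃ = 17.1π²/3² - 12 ≈ 6.752
Since 1.9π²/3² ≈ 2.084 < 12, λ₁ < 0.
The n=1 mode grows fastest (−λₙ is largest for n=1) → dominates.
Asymptotic: φ ~ c₁ sin(πx/3) e^{9.916t} (exponential growth at rate −λ₁ ≈ 9.916).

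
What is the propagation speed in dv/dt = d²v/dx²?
Infinite. The heat equation is parabolic, not hyperbolic, so disturbances propagate instantly.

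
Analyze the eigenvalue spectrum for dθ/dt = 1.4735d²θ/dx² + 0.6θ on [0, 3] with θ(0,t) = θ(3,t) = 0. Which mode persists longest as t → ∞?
Eigenvalues: λₙ = 1.4735n²π²/3² - 0.6.
First three modes:
  n=1: λ₁ = 1.4735π²/3² - 0.6 ≈ 1.016
  n=2: λ₂ = 5.894π²/3² - 0.6 ≈ 5.863
  n=3: λ₃ = 13.2615π²/3² - 0.6 ≈ 13.943
Since 1.4735π²/3² ≈ 1.616 > 0.6, all λₙ > 0.
The n=1 mode decays slowest → dominates as t → ∞.
Asymptotic: θ ~ c₁ sin(πx/3) e^{-λ₁t} with decay rate λ₁ ≈ 1.016.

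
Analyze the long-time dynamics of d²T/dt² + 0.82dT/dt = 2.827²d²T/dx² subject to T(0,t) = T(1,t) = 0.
Long-time behavior: T → 0. Damping (γ=0.82) dissipates energy; oscillations decay exponentially.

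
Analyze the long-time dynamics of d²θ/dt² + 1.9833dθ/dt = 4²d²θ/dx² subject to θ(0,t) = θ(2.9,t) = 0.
Long-time behavior: θ → 0. Damping (γ=1.9833) dissipates energy; oscillations decay exponentially.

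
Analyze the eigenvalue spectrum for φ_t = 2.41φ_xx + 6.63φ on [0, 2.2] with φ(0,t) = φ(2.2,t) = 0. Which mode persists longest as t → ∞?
Eigenvalues: λₙ = 2.41n²π²/2.2² - 6.63.
First three modes:
  n=1: λ₁ = 2.41π²/2.2² - 6.63 ≈ -1.716
  n=2: λ₂ = 9.64π²/2.2² - 6.63 ≈ 13.028
  n=3: λ₃ = 21.69π²/2.2² - 6.63 ≈ 37.6
Since 2.41π²/2.2² ≈ 4.914 < 6.63, λ₁ < 0.
The n=1 mode grows fastest (−λₙ is largest for n=1) → dominates.
Asymptotic: φ ~ c₁ sin(πx/2.2) e^{1.716t} (exponential growth at rate −λ₁ ≈ 1.716).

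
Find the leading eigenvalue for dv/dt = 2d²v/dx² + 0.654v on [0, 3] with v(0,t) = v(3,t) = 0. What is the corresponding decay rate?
Eigenvalues: λₙ = 2n²π²/3² - 0.654.
First three modes:
  n=1: λ₁ = 2π²/3² - 0.654 ≈ 1.539
  n=2: λ₂ = 8π²/3² - 0.654 ≈ 8.119
  n=3: λ₃ = 18π²/3² - 0.654 ≈ 19.085
Since 2π²/3² ≈ 2.193 > 0.654, all λₙ > 0.
The n=1 mode decays slowest → dominates as t → ∞.
Asymptotic: v ~ c₁ sin(πx/3) e^{-λ₁t} with decay rate λ₁ ≈ 1.539.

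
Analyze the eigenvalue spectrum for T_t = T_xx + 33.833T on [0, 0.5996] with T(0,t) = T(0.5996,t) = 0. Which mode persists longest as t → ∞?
Eigenvalues: λₙ = n²π²/0.5996² - 33.833.
First three modes:
  n=1: λ₁ = π²/0.5996² - 33.833 ≈ -6.381
  n=2: λ₂ = 4π²/0.5996² - 33.833 ≈ 75.976
  n=3: λ₃ = 9π²/0.5996² - 33.833 ≈ 213.236
Since π²/0.5996² ≈ 27.452 < 33.833, λ₁ < 0.
The n=1 mode grows fastest (−λₙ is largest for n=1) → dominates.
Asymptotic: T ~ c₁ sin(πx/0.5996) e^{6.381t} (exponential growth at rate −λ₁ ≈ 6.381).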